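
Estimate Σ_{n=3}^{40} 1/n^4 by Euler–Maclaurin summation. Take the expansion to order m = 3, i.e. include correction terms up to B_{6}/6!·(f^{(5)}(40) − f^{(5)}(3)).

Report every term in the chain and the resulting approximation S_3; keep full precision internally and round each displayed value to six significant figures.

∫_3^40 1/x^4 dx evaluates to 0.0123405.
Endpoint term: (f(3) + f(40))/2 = (0.0123457 + 3.90625e-07)/2 = 0.00617303.
So far: 0.0185135.
k=1: B_{2}/(2)! × [f^{(1)}(40) − f^{(1)}(3)] = 1/12 × (-3.90625e-08 − (-0.0164609)) = 0.00137174.
After k=1: 0.0198852.
k=2: B_{4}/(4)! × [f^{(3)}(40) − f^{(3)}(3)] = −1/720 × (-7.32422e-10 − (-0.0548697)) = -7.62079e-05.
After k=2: 0.0198090.
k=3: B_{6}/(6)! × [f^{(5)}(40) − f^{(5)}(3)] = 1/30240 × (-2.56348e-11 − (-0.341411)) = 1.12901e-05.

S_3 ≈ 0.0198203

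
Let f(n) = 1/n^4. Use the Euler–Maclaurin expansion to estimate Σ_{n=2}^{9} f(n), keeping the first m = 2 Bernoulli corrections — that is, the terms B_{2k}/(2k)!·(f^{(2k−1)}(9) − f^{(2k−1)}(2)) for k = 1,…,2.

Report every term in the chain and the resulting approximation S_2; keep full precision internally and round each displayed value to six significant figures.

∫_2^9 1/x^4 dx evaluates to 0.0412094.
Endpoint term: (f(2) + f(9))/2 = (0.0625000 + 0.000152416)/2 = 0.0313262.
Running total after boundary: 0.0725356.
Correction k=1: B_{2}/2! · (f^{(1)}(9) − f^{(1)}(2)) = 1/12 · (-6.77404e-05 − (-0.125000)) = 0.0104110.
Partial sum through k=1: 0.0829466.
Correction k=2: B_{4}/4! · (f^{(3)}(9) − f^{(3)}(2)) = −1/720 · (-2.50890e-05 − (-0.937500)) = -0.00130205.

S_2 ≈ 0.0816446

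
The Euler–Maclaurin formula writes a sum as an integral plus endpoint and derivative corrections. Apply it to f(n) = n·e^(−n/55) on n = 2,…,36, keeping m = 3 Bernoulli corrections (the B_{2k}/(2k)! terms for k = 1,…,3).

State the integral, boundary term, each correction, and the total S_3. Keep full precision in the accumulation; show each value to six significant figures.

Integral: ∫_2^36 x·e^(−x/55) dx = 422.058.
½[f(2) + f(36)] = ½[1.92858 + 18.7084] = 10.3185.
Running total after boundary: 432.377.
Correction k=1: B_{2}/2! · (f^{(1)}(36) − f^{(1)}(2)) = 1/12 · (0.179525 − 0.929225) = -0.0624749.
After k=1: 432.314.
Correction k=2: B_{4}/4! · (f^{(3)}(36) − f^{(3)}(2)) = −1/720 · (0.000402936 − 0.000944728) = 7.52489e-07.
After k=2: 432.314.
Correction k=3: B_{6}/6! · (f^{(5)}(36) − f^{(5)}(2)) = 1/30240 · (2.46785e-07 − 5.23066e-07) = -9.13628e-12.

S_3 ≈ 432.314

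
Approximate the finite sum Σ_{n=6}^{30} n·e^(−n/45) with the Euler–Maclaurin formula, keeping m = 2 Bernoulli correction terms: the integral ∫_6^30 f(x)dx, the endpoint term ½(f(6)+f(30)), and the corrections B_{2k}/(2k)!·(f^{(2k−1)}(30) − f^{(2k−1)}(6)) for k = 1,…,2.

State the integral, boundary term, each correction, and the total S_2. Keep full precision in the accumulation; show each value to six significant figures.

Integral: ∫_6^30 x·e^(−x/45) dx = 275.740.
Endpoint term: (f(6) + f(30))/2 = (5.25104 + 15.4025)/2 = 10.3268.
Integral + boundary = 286.067.
k=1: B_{2}/(2)! × [f^{(1)}(30) − f^{(1)}(6)] = 1/12 × (0.171139 − 0.758484) = -0.0489454.
After k=1: 286.018.
k=2: B_{4}/(4)! × [f^{(3)}(30) − f^{(3)}(6)] = −1/720 × (0.000591592 − 0.00123893) = 8.99079e-07.

S_2 ≈ 286.018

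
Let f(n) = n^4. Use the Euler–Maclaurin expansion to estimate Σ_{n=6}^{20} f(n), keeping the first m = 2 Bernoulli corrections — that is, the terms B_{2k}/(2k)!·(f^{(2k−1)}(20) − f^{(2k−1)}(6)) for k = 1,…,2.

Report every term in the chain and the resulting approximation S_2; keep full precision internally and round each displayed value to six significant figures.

S_2 ≈ 721687

Integral: ∫_6^20 x^4 dx = 638445.
½[f(6) + f(20)] = ½[1296.00 + 160000] = 80648.0.
So far: 719093.
k=1: B_{2}/(2)! × [f^{(1)}(20) − f^{(1)}(6)] = 1/12 × (32000.0 − 864.000) = 2594.67.
Partial sum through k=1: 721687.
k=2: B_{4}/(4)! × [f^{(3)}(20) − f^{(3)}(6)] = −1/720 × (480.000 − 144.000) = -0.466667.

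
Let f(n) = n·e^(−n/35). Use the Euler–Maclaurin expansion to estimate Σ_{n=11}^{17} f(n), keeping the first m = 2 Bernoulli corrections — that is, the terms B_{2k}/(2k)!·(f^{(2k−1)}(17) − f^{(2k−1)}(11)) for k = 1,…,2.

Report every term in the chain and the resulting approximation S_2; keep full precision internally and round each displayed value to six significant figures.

The integral term ∫_11^17 x·e^(−x/35) dx = 56.0309.
Boundary: ½(f(11) + f(17)) = ½(8.03341 + 10.4594) = 9.24640.
Running total after boundary: 65.2773.
Correction k=1: B_{2}/2! · (f^{(1)}(17) − f^{(1)}(11)) = 1/12 · (0.316418 − 0.500784) = -0.0153638.
Running total after k=1: 65.2619.
Correction k=2: B_{4}/4! · (f^{(3)}(17) − f^{(3)}(11)) = −1/720 · (0.00126280 − 0.00160115) = 4.69922e-07.

S_2 ≈ 65.2619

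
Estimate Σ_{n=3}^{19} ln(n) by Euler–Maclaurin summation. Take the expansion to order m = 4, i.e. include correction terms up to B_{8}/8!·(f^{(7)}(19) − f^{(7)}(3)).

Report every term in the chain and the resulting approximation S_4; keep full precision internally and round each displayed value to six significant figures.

∫_3^19 ln(x) dx evaluates to 36.6485.
Boundary: ½(f(3) + f(19)) = ½(1.09861 + 2.94444) = 2.02153.
Integral + boundary = 38.6700.
k=1: B_{2}/(2)! × [f^{(1)}(19) − f^{(1)}(3)] = 1/12 × (0.0526316 − 0.333333) = -0.0233918.
Partial sum through k=1: 38.6466.
k=2: B_{4}/(4)! × [f^{(3)}(19) − f^{(3)}(3)] = −1/720 × (0.000291588 − 0.0740741) = 0.000102476.
Partial sum through k=2: 38.6467.
k=3: B_{6}/(6)! × [f^{(5)}(19) − f^{(5)}(3)] = 1/30240 × (9.69267e-06 − 0.0987654) = -3.26573e-06.
Partial sum through k=3: 38.6467.
k=4: B_{8}/(8)! × [f^{(7)}(19) − f^{(7)}(3)] = −1/1209600 × (8.05485e-07 − 0.329218) = 2.72170e-07.

S_4 ≈ 38.6467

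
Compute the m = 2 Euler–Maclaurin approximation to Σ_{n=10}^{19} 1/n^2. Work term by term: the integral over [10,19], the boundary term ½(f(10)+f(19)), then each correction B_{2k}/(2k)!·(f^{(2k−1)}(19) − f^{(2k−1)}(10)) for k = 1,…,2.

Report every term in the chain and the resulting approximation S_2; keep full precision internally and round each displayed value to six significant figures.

The integral term ∫_10^19 1/x^2 dx = 0.0473684.
Endpoint term: (f(10) + f(19))/2 = (0.0100000 + 0.00277008)/2 = 0.00638504.
Running total after boundary: 0.0537535.
Correction k=1: B_{2}/2! · (f^{(1)}(19) − f^{(1)}(10)) = 1/12 · (-0.000291588 − (-0.00200000)) = 0.000142368.
Partial sum through k=1: 0.0538958.
Correction k=2: B_{4}/4! · (f^{(3)}(19) − f^{(3)}(10)) = −1/720 · (-9.69267e-06 − (-0.000240000)) = -3.19871e-07.

S_2 ≈ 0.0538955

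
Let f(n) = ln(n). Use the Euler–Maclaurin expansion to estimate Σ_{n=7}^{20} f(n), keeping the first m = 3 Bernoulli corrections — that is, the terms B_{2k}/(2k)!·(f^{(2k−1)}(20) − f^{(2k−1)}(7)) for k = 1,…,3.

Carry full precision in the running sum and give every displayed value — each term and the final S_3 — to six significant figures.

S_3 ≈ 35.7564

Integral: ∫_7^20 ln(x) dx = 33.2933.
Endpoint term: (f(7) + f(20))/2 = (1.94591 + 2.99573)/2 = 2.47082.
Integral + boundary = 35.7641.
Order-1 term: 1/12 · (0.0500000 − 0.142857) = -0.00773810.
Partial sum through k=1: 35.7564.
Order-2 term: −1/720 · (0.000250000 − 0.00583090) = 7.75126e-06.
Partial sum through k=2: 35.7564.
Order-3 term: 1/30240 · (7.50000e-06 − 0.00142798) = -4.69734e-08.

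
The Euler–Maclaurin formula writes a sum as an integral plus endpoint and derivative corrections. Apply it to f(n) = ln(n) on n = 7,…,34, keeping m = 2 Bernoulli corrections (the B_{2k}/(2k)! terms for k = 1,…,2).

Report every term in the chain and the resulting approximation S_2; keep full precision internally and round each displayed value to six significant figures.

S_2 ≈ 82.0016

Integral: ∫_7^34 ln(x) dx = 79.2749.
Boundary: ½(f(7) + f(34)) = ½(1.94591 + 3.52636) = 2.73614.
So far: 82.0110.
Order-1 term: 1/12 · (0.0294118 − 0.142857) = -0.00945378.
Partial sum through k=1: 82.0016.
Order-2 term: −1/720 · (5.08854e-05 − 0.00583090) = 8.02780e-06.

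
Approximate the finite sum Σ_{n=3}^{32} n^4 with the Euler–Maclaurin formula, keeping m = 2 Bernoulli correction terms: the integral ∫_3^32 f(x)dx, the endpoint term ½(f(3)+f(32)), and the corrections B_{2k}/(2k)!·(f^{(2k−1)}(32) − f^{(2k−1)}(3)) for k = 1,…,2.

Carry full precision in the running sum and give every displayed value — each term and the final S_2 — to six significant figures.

The integral term ∫_3^32 x^4 dx = 6.71084e+06.
½[f(3) + f(32)] = ½[81.0000 + 1.04858e+06] = 524328.
Integral + boundary = 7.23517e+06.
Correction k=1: B_{2}/2! · (f^{(1)}(32) − f^{(1)}(3)) = 1/12 · (131072 − 108.000) = 10913.7.
Running total after k=1: 7.24608e+06.
Correction k=2: B_{4}/4! · (f^{(3)}(32) − f^{(3)}(3)) = −1/720 · (768.000 − 72.0000) = -0.966667.

S_2 ≈ 7.24608e+06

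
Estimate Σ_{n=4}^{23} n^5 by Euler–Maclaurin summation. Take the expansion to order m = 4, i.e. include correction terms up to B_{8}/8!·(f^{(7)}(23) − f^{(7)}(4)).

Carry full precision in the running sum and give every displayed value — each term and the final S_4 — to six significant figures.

The integral term ∫_4^23 x^5 dx = 2.46720e+07.
½[f(4) + f(23)] = ½[1024.00 + 6.43634e+06] = 3.21868e+06.
Integral + boundary = 2.78906e+07.
k=1: B_{2}/(2)! × [f^{(1)}(23) − f^{(1)}(4)] = 1/12 × (1.39920e+06 − 1280.00) = 116494.
Partial sum through k=1: 2.80071e+07.
k=2: B_{4}/(4)! × [f^{(3)}(23) − f^{(3)}(4)] = −1/720 × (31740.0 − 960.000) = -42.7500.
Partial sum through k=2: 2.80071e+07.
k=3: B_{6}/(6)! × [f^{(5)}(23) − f^{(5)}(4)] = 1/30240 × (120.000 − 120.000) = 0.00000.
Partial sum through k=3: 2.80071e+07.
k=4: B_{8}/(8)! × [f^{(7)}(23) − f^{(7)}(4)] = −1/1209600 × (0.00000 − 0.00000) = 0.00000.

S_4 ≈ 2.80071e+07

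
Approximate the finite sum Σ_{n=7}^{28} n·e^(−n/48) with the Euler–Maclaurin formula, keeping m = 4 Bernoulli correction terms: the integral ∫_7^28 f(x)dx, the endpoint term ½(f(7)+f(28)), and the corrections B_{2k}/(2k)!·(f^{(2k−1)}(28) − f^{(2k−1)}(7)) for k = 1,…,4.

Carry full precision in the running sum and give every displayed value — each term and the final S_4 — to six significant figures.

∫_7^28 x·e^(−x/48) dx evaluates to 246.044.
Boundary: ½(f(7) + f(28)) = ½(6.05011 + 15.6250) = 10.8375.
Running total after boundary: 256.882.
k=1: B_{2}/(2)! × [f^{(1)}(28) − f^{(1)}(7)] = 1/12 × (0.232515 − 0.738258) = -0.0421453.
Partial sum through k=1: 256.840.
k=2: B_{4}/(4)! × [f^{(3)}(28) − f^{(3)}(7)] = −1/720 × (0.000585323 − 0.00107069) = 6.74115e-07.
Partial sum through k=2: 256.840.
k=3: B_{6}/(6)! × [f^{(5)}(28) − f^{(5)}(7)] = 1/30240 × (4.64292e-07 − 7.90342e-07) = -1.07821e-11.
Partial sum through k=3: 256.840.
k=4: B_{8}/(8)! × [f^{(7)}(28) − f^{(7)}(7)] = −1/1209600 × (2.92768e-10 − 4.84365e-10) = 1.58397e-16.

S_4 ≈ 256.840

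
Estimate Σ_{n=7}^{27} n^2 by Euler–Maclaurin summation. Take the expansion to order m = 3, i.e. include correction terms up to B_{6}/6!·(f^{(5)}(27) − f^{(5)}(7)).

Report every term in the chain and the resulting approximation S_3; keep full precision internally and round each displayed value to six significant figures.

The integral term ∫_7^27 x^2 dx = 6446.67.
Boundary: ½(f(7) + f(27)) = ½(49.0000 + 729.000) = 389.000.
So far: 6835.67.
k=1: B_{2}/(2)! × [f^{(1)}(27) − f^{(1)}(7)] = 1/12 × (54.0000 − 14.0000) = 3.33333.
After k=1: 6839.00.
k=2: B_{4}/(4)! × [f^{(3)}(27) − f^{(3)}(7)] = −1/720 × (0.00000 − 0.00000) = 0.00000.
After k=2: 6839.00.
k=3: B_{6}/(6)! × [f^{(5)}(27) − f^{(5)}(7)] = 1/30240 × (0.00000 − 0.00000) = 0.00000.

S_3 ≈ 6839.00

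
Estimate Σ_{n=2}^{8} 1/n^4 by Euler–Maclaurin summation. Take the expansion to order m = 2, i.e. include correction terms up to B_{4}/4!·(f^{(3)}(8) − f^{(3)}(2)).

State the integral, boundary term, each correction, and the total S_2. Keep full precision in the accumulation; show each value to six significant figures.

S_2 ≈ 0.0814922

Integral: ∫_2^8 1/x^4 dx = 0.0410156.
Boundary: ½(f(2) + f(8)) = ½(0.0625000 + 0.000244141) = 0.0313721.
Running total after boundary: 0.0723877.
k=1: B_{2}/(2)! × [f^{(1)}(8) − f^{(1)}(2)] = 1/12 × (-0.000122070 − (-0.125000)) = 0.0104065.
Running total after k=1: 0.0827942.
k=2: B_{4}/(4)! × [f^{(3)}(8) − f^{(3)}(2)] = −1/720 × (-5.72205e-05 − (-0.937500)) = -0.00130200.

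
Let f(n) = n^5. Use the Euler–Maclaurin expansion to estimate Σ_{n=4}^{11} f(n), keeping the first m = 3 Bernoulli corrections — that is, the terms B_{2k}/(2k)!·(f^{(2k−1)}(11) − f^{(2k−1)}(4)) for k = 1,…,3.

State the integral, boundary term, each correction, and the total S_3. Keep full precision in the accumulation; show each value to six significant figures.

Integral: ∫_4^11 x^5 dx = 294578.
Endpoint term: (f(4) + f(11))/2 = (1024.00 + 161051)/2 = 81037.5.
So far: 375615.
Order-1 term: 1/12 · (73205.0 − 1280.00) = 5993.75.
Running total after k=1: 381609.
Order-2 term: −1/720 · (7260.00 − 960.000) = -8.75000.
Running total after k=2: 381600.
Order-3 term: 1/30240 · (120.000 − 120.000) = 0.00000.

S_3 ≈ 381600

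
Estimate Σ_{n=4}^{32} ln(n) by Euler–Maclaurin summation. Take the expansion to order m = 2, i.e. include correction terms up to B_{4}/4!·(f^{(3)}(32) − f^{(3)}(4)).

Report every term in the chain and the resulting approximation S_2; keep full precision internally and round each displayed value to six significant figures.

S_2 ≈ 79.7662

∫_4^32 ln(x) dx evaluates to 77.3584.
Boundary: ½(f(4) + f(32)) = ½(1.38629 + 3.46574) = 2.42602.
Integral + boundary = 79.7844.
k=1: B_{2}/(2)! × [f^{(1)}(32) − f^{(1)}(4)] = 1/12 × (0.0312500 − 0.250000) = -0.0182292.
Running total after k=1: 79.7662.
k=2: B_{4}/(4)! × [f^{(3)}(32) − f^{(3)}(4)] = −1/720 × (6.10352e-05 − 0.0312500) = 4.33180e-05.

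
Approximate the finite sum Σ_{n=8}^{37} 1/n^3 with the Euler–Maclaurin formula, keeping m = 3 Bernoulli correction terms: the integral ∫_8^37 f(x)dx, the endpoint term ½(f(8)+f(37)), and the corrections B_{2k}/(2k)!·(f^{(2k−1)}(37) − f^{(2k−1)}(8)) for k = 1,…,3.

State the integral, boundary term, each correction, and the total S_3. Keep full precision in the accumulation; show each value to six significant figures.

Integral: ∫_8^37 1/x^3 dx = 0.00744727.
Boundary: ½(f(8) + f(37)) = ½(0.00195312 + 1.97422e-05) = 0.000986434.
Integral + boundary = 0.00843370.
k=1: B_{2}/(2)! × [f^{(1)}(37) − f^{(1)}(8)] = 1/12 × (-1.60072e-06 − (-0.000732422)) = 6.09018e-05.
Running total after k=1: 0.00849461.
k=2: B_{4}/(4)! × [f^{(3)}(37) − f^{(3)}(8)] = −1/720 × (-2.33852e-08 − (-0.000228882)) = -3.17859e-07.
Running total after k=2: 0.00849429.
k=3: B_{6}/(6)! × [f^{(5)}(37) − f^{(5)}(8)] = 1/30240 × (-7.17442e-10 − (-0.000150204)) = 4.96703e-09.

S_3 ≈ 0.00849429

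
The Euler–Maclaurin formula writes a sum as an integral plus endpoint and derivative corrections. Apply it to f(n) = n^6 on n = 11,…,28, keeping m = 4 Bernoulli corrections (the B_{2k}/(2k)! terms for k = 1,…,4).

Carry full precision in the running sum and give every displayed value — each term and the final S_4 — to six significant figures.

Integral: ∫_11^28 x^6 dx = 1.92478e+09.
Boundary: ½(f(11) + f(28)) = ½(1.77156e+06 + 4.81890e+08) = 2.41831e+08.
So far: 2.16661e+09.
k=1: B_{2}/(2)! × [f^{(1)}(28) − f^{(1)}(11)] = 1/12 × (1.03262e+08 − 966306) = 8.52466e+06.
Partial sum through k=1: 2.17513e+09.
k=2: B_{4}/(4)! × [f^{(3)}(28) − f^{(3)}(11)] = −1/720 × (2.63424e+06 − 159720) = -3436.83.
Partial sum through k=2: 2.17513e+09.
k=3: B_{6}/(6)! × [f^{(5)}(28) − f^{(5)}(11)] = 1/30240 × (20160.0 − 7920.00) = 0.404762.
Partial sum through k=3: 2.17513e+09.
k=4: B_{8}/(8)! × [f^{(7)}(28) − f^{(7)}(11)] = −1/1209600 × (0.00000 − 0.00000) = 0.00000.

S_4 ≈ 2.17513e+09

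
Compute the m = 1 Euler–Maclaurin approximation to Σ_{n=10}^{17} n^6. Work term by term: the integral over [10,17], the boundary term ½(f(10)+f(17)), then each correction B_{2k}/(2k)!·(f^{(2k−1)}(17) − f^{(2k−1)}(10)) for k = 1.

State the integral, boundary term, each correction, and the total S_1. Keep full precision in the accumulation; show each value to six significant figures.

S_1 ≈ 7.04200e+07

Integral: ∫_10^17 x^6 dx = 5.71912e+07.
Boundary: ½(f(10) + f(17)) = ½(1.00000e+06 + 2.41376e+07) = 1.25688e+07.
Running total after boundary: 6.97600e+07.
k=1: B_{2}/(2)! × [f^{(1)}(17) − f^{(1)}(10)] = 1/12 × (8.51914e+06 − 600000) = 659928.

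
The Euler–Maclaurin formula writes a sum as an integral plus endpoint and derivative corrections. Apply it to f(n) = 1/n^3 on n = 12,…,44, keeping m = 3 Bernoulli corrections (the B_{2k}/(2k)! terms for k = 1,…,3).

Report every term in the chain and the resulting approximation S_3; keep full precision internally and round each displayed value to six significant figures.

∫_12^44 1/x^3 dx evaluates to 0.00321396.
Endpoint term: (f(12) + f(44))/2 = (0.000578704 + 1.17393e-05)/2 = 0.000295221.
Running total after boundary: 0.00350918.
Correction k=1: B_{2}/2! · (f^{(1)}(44) − f^{(1)}(12)) = 1/12 · (-8.00406e-07 − (-0.000144676)) = 1.19896e-05.
Partial sum through k=1: 0.00352117.
Correction k=2: B_{4}/4! · (f^{(3)}(44) − f^{(3)}(12)) = −1/720 · (-8.26866e-09 − (-2.00939e-05)) = -2.78967e-08.
Partial sum through k=2: 0.00352114.
Correction k=3: B_{6}/6! · (f^{(5)}(44) − f^{(5)}(12)) = 1/30240 · (-1.79382e-10 − (-5.86071e-06)) = 1.93801e-10.

S_3 ≈ 0.00352114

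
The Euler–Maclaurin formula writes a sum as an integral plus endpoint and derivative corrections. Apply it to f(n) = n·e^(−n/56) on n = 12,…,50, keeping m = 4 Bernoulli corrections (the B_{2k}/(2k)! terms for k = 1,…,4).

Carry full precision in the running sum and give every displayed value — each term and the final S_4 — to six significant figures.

The integral term ∫_12^50 x·e^(−x/56) dx = 642.807.
Boundary: ½(f(12) + f(50)) = ½(9.68541 + 20.4742) = 15.0798.
Running total after boundary: 657.886.
k=1: B_{2}/(2)! × [f^{(1)}(50) − f^{(1)}(12)] = 1/12 × (0.0438733 − 0.634164) = -0.0491909.
Running total after k=1: 657.837.
k=2: B_{4}/(4)! × [f^{(3)}(50) − f^{(3)}(12)] = −1/720 × (0.000275141 − 0.000716964) = 6.13643e-07.
Running total after k=2: 657.837.
k=3: B_{6}/(6)! × [f^{(5)}(50) − f^{(5)}(12)] = 1/30240 × (1.71011e-07 − 3.92764e-07) = -7.33309e-12.
Running total after k=3: 657.837.
k=4: B_{8}/(8)! × [f^{(7)}(50) − f^{(7)}(12)] = −1/1209600 × (8.10862e-11 − 1.77584e-10) = 7.97768e-17.

S_4 ≈ 657.837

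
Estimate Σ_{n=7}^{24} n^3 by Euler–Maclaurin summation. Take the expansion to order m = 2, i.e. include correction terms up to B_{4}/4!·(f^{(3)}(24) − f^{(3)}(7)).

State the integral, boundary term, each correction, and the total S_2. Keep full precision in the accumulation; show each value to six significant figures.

S_2 ≈ 89559.0

Integral: ∫_7^24 x^3 dx = 82343.8.
Boundary: ½(f(7) + f(24)) = ½(343.000 + 13824.0) = 7083.50.
Integral + boundary = 89427.2.
k=1: B_{2}/(2)! × [f^{(1)}(24) − f^{(1)}(7)] = 1/12 × (1728.00 − 147.000) = 131.750.
After k=1: 89559.0.
k=2: B_{4}/(4)! × [f^{(3)}(24) − f^{(3)}(7)] = −1/720 × (6.00000 − 6.00000) = 0.00000.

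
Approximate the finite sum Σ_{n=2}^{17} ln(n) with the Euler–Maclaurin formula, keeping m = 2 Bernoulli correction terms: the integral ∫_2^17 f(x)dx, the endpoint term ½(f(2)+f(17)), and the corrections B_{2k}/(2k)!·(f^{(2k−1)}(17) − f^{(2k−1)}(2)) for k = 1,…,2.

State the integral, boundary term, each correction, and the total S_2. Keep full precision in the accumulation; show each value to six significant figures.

S_2 ≈ 33.5051

Integral: ∫_2^17 ln(x) dx = 31.7783.
Endpoint term: (f(2) + f(17))/2 = (0.693147 + 2.83321)/2 = 1.76318.
Running total after boundary: 33.5415.
Correction k=1: B_{2}/2! · (f^{(1)}(17) − f^{(1)}(2)) = 1/12 · (0.0588235 − 0.500000) = -0.0367647.
Running total after k=1: 33.5047.
Correction k=2: B_{4}/4! · (f^{(3)}(17) − f^{(3)}(2)) = −1/720 · (0.000407083 − 0.250000) = 0.000346657.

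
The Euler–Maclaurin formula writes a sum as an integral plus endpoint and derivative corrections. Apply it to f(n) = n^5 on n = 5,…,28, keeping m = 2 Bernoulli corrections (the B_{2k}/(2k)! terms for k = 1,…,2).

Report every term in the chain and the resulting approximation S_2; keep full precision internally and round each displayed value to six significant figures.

∫_5^28 x^5 dx evaluates to 8.03124e+07.
Endpoint term: (f(5) + f(28))/2 = (3125.00 + 1.72104e+07)/2 = 8.60675e+06.
So far: 8.89192e+07.
k=1: B_{2}/(2)! × [f^{(1)}(28) − f^{(1)}(5)] = 1/12 × (3.07328e+06 − 3125.00) = 255846.
After k=1: 8.91750e+07.
k=2: B_{4}/(4)! × [f^{(3)}(28) − f^{(3)}(5)] = −1/720 × (47040.0 − 1500.00) = -63.2500.

S_2 ≈ 8.91750e+07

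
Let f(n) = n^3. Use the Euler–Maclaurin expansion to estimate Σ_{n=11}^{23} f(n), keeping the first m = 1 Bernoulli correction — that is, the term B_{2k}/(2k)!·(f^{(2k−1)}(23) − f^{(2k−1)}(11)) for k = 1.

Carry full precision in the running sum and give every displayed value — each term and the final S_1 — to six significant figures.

S_1 ≈ 73151.0

Integral: ∫_11^23 x^3 dx = 66300.0.
Endpoint term: (f(11) + f(23))/2 = (1331.00 + 12167.0)/2 = 6749.00.
Integral + boundary = 73049.0.
Order-1 term: 1/12 · (1587.00 − 363.000) = 102.000.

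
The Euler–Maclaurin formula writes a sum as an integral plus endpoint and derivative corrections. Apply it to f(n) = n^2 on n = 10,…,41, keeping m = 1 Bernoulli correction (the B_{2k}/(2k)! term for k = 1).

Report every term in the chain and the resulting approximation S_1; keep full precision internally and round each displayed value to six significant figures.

Integral: ∫_10^41 x^2 dx = 22640.3.
Boundary: ½(f(10) + f(41)) = ½(100.000 + 1681.00) = 890.500.
Running total after boundary: 23530.8.
Order-1 term: 1/12 · (82.0000 − 20.0000) = 5.16667.

S_1 ≈ 23536.0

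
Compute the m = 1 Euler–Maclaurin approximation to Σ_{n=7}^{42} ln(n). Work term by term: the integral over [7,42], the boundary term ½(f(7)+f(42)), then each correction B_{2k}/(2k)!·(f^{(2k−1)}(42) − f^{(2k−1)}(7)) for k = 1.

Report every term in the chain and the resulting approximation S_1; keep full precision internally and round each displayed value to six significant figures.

∫_7^42 ln(x) dx evaluates to 108.361.
Boundary: ½(f(7) + f(42)) = ½(1.94591 + 3.73767) = 2.84179.
So far: 111.203.
k=1: B_{2}/(2)! × [f^{(1)}(42) − f^{(1)}(7)] = 1/12 × (0.0238095 − 0.142857) = -0.00992063.

S_1 ≈ 111.193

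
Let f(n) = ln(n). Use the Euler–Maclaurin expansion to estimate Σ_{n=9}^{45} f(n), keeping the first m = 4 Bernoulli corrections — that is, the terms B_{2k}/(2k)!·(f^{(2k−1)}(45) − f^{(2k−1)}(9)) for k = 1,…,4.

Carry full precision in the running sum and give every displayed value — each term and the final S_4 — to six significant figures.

S_4 ≈ 118.519

Integral: ∫_9^45 ln(x) dx = 115.525.
Boundary: ½(f(9) + f(45)) = ½(2.19722 + 3.80666) = 3.00194.
Running total after boundary: 118.527.
k=1: B_{2}/(2)! × [f^{(1)}(45) − f^{(1)}(9)] = 1/12 × (0.0222222 − 0.111111) = -0.00740741.
Running total after k=1: 118.519.
k=2: B_{4}/(4)! × [f^{(3)}(45) − f^{(3)}(9)] = −1/720 × (2.19479e-05 − 0.00274348) = 3.77991e-06.
Running total after k=2: 118.519.
k=3: B_{6}/(6)! × [f^{(5)}(45) − f^{(5)}(9)] = 1/30240 × (1.30061e-07 − 0.000406442) = -1.34362e-08.
Running total after k=3: 118.519.
k=4: B_{8}/(8)! × [f^{(7)}(45) − f^{(7)}(9)] = −1/1209600 × (1.92684e-09 − 0.000150534) = 1.24448e-10.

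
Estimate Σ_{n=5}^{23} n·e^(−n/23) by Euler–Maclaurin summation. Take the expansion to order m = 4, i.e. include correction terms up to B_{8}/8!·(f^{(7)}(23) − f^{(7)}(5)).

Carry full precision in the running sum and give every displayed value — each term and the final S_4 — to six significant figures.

∫_5^23 x·e^(−x/23) dx evaluates to 128.956.
Endpoint term: (f(5) + f(23))/2 = (4.02308 + 8.46123)/2 = 6.24215.
Integral + boundary = 135.198.
Correction k=1: B_{2}/2! · (f^{(1)}(23) − f^{(1)}(5)) = 1/12 · (0.00000 − 0.629699) = -0.0524749.
Running total after k=1: 135.145.
Correction k=2: B_{4}/4! · (f^{(3)}(23) − f^{(3)}(5)) = −1/720 · (0.00139085 − 0.00423238) = 3.94657e-06.
Running total after k=2: 135.145.
Correction k=3: B_{6}/6! · (f^{(5)}(23) − f^{(5)}(5)) = 1/30240 · (5.25841e-06 − 1.37512e-05) = -2.80847e-10.
Running total after k=3: 135.145.
Correction k=4: B_{8}/8! · (f^{(7)}(23) − f^{(7)}(5)) = −1/1209600 · (1.49104e-08 − 3.68653e-08) = 1.81505e-14.

S_4 ≈ 135.145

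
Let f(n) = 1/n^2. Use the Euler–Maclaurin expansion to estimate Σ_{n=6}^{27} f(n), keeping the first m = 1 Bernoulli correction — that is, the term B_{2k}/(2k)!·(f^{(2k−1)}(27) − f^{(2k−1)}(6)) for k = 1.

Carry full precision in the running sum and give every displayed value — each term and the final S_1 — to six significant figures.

∫_6^27 1/x^2 dx evaluates to 0.129630.
Endpoint term: (f(6) + f(27))/2 = (0.0277778 + 0.00137174)/2 = 0.0145748.
Integral + boundary = 0.144204.
k=1: B_{2}/(2)! × [f^{(1)}(27) − f^{(1)}(6)] = 1/12 × (-0.000101611 − (-0.00925926)) = 0.000763137.

S_1 ≈ 0.144968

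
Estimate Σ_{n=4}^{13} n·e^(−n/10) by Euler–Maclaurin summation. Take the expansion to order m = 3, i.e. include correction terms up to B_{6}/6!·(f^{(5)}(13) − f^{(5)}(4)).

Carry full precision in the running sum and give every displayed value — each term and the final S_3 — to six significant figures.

S_3 ≈ 34.2343

∫_4^13 x·e^(−x/10) dx evaluates to 31.1625.
Boundary: ½(f(4) + f(13)) = ½(2.68128 + 3.54291) = 3.11210.
Integral + boundary = 34.2746.
Correction k=1: B_{2}/2! · (f^{(1)}(13) − f^{(1)}(4)) = 1/12 · (-0.0817595 − 0.402192) = -0.0403293.
After k=1: 34.2343.
Correction k=2: B_{4}/4! · (f^{(3)}(13) − f^{(3)}(4)) = −1/720 · (0.00463304 − 0.0174283) = 1.77712e-05.
After k=2: 34.2343.
Correction k=3: B_{6}/6! · (f^{(5)}(13) − f^{(5)}(4)) = 1/30240 · (0.000100837 − 0.000308347) = -6.86212e-09.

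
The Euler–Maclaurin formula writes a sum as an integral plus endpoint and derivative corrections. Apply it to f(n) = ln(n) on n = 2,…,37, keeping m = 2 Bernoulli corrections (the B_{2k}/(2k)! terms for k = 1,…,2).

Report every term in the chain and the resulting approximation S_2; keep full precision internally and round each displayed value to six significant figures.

∫_2^37 ln(x) dx evaluates to 97.2177.
½[f(2) + f(37)] = ½[0.693147 + 3.61092] = 2.15203.
Running total after boundary: 99.3697.
Correction k=1: B_{2}/2! · (f^{(1)}(37) − f^{(1)}(2)) = 1/12 · (0.0270270 − 0.500000) = -0.0394144.
Running total after k=1: 99.3303.
Correction k=2: B_{4}/4! · (f^{(3)}(37) − f^{(3)}(2)) = −1/720 · (3.94843e-05 − 0.250000) = 0.000347167.

S_2 ≈ 99.3306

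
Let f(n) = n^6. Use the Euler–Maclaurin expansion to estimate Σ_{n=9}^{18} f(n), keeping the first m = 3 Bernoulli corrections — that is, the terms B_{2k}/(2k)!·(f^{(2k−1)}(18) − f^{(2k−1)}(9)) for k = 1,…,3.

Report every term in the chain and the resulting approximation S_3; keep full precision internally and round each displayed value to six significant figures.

S_3 ≈ 1.04963e+08

The integral term ∫_9^18 x^6 dx = 8.67767e+07.
Boundary: ½(f(9) + f(18)) = ½(531441 + 3.40122e+07) = 1.72718e+07.
Integral + boundary = 1.04049e+08.
Order-1 term: 1/12 · (1.13374e+07 − 354294) = 915260.
After k=1: 1.04964e+08.
Order-2 term: −1/720 · (699840 − 87480.0) = -850.500.
After k=2: 1.04963e+08.
Order-3 term: 1/30240 · (12960.0 − 6480.00) = 0.214286.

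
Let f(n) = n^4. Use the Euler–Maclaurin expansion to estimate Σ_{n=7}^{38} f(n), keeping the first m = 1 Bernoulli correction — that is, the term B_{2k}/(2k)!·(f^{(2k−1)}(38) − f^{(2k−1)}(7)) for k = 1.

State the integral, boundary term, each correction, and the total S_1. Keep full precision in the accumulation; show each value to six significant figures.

S_1 ≈ 1.69056e+07

Integral: ∫_7^38 x^4 dx = 1.58437e+07.
½[f(7) + f(38)] = ½[2401.00 + 2.08514e+06] = 1.04377e+06.
Integral + boundary = 1.68874e+07.
Correction k=1: B_{2}/2! · (f^{(1)}(38) − f^{(1)}(7)) = 1/12 · (219488 − 1372.00) = 18176.3.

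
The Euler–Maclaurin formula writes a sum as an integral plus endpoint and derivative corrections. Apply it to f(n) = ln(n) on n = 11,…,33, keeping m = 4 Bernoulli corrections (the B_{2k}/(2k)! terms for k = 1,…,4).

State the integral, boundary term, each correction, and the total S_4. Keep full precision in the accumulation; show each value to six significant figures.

Integral: ∫_11^33 ln(x) dx = 67.0079.
Endpoint term: (f(11) + f(33))/2 = (2.39790 + 3.49651)/2 = 2.94720.
So far: 69.9551.
k=1: B_{2}/(2)! × [f^{(1)}(33) − f^{(1)}(11)] = 1/12 × (0.0303030 − 0.0909091) = -0.00505051.
After k=1: 69.9501.
k=2: B_{4}/(4)! × [f^{(3)}(33) − f^{(3)}(11)] = −1/720 × (5.56529e-05 − 0.00150263) = 2.00969e-06.
After k=2: 69.9501.
k=3: B_{6}/(6)! × [f^{(5)}(33) − f^{(5)}(11)] = 1/30240 × (6.13256e-07 − 0.000149021) = -4.90767e-09.
After k=3: 69.9501.
k=4: B_{8}/(8)! × [f^{(7)}(33) − f^{(7)}(11)] = −1/1209600 × (1.68941e-08 − 3.69474e-05) = 3.05312e-11.

S_4 ≈ 69.9501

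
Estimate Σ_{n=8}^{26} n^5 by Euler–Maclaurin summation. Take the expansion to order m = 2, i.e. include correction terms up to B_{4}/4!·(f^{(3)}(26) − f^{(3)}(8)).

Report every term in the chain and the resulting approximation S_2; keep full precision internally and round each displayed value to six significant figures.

S_2 ≈ 5.75880e+07

∫_8^26 x^5 dx evaluates to 5.14423e+07.
½[f(8) + f(26)] = ½[32768.0 + 1.18814e+07] = 5.95707e+06.
Integral + boundary = 5.73993e+07.
Correction k=1: B_{2}/2! · (f^{(1)}(26) − f^{(1)}(8)) = 1/12 · (2.28488e+06 − 20480.0) = 188700.
After k=1: 5.75880e+07.
Correction k=2: B_{4}/4! · (f^{(3)}(26) − f^{(3)}(8)) = −1/720 · (40560.0 − 3840.00) = -51.0000.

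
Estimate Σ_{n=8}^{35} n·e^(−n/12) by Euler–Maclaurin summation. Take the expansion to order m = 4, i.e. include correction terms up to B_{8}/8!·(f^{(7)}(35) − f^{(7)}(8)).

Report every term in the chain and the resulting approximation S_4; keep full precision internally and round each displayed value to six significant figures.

S_4 ≈ 95.6777

The integral term ∫_8^35 x·e^(−x/12) dx = 92.6999.
½[f(8) + f(35)] = ½[4.10734 + 1.89398] = 3.00066.
Running total after boundary: 95.7006.
k=1: B_{2}/(2)! × [f^{(1)}(35) − f^{(1)}(8)] = 1/12 × (-0.103718 − 0.171139) = -0.0229048.
Partial sum through k=1: 95.6777.
k=2: B_{4}/(4)! × [f^{(3)}(35) − f^{(3)}(8)] = −1/720 × (3.13158e-05 − 0.00831926) = 1.15110e-05.
Partial sum through k=2: 95.6777.
k=3: B_{6}/(6)! × [f^{(5)}(35) − f^{(5)}(8)] = 1/30240 × (5.43678e-06 − 0.000107292) = -3.36823e-09.
Partial sum through k=3: 95.6777.
k=4: B_{8}/(8)! × [f^{(7)}(35) − f^{(7)}(8)] = −1/1209600 × (7.40006e-08 − 1.08897e-06) = 8.39094e-13.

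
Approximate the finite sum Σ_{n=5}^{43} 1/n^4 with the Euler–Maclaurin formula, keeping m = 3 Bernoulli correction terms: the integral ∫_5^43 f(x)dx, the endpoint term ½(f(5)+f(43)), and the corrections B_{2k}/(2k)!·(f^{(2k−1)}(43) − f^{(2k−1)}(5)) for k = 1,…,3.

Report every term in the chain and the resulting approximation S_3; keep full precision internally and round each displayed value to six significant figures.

S_3 ≈ 0.00356727

∫_5^43 1/x^4 dx evaluates to 0.00266247.
½[f(5) + f(43)] = ½[0.00160000 + 2.92500e-07] = 0.000800146.
Integral + boundary = 0.00346262.
k=1: B_{2}/(2)! × [f^{(1)}(43) − f^{(1)}(5)] = 1/12 × (-2.72093e-08 − (-0.00128000)) = 0.000106664.
Partial sum through k=1: 0.00356928.
k=2: B_{4}/(4)! × [f^{(3)}(43) − f^{(3)}(5)] = −1/720 × (-4.41471e-10 − (-0.00153600)) = -2.13333e-06.
Partial sum through k=2: 0.00356715.
k=3: B_{6}/(6)! × [f^{(5)}(43) − f^{(5)}(5)] = 1/30240 × (-1.33707e-11 − (-0.00344064)) = 1.13778e-07.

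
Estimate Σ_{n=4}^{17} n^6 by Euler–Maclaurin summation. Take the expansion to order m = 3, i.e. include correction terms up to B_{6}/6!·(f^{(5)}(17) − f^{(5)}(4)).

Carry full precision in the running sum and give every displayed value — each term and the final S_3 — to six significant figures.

Integral: ∫_4^17 x^6 dx = 5.86175e+07.
Endpoint term: (f(4) + f(17))/2 = (4096.00 + 2.41376e+07)/2 = 1.20708e+07.
Running total after boundary: 7.06883e+07.
Correction k=1: B_{2}/2! · (f^{(1)}(17) − f^{(1)}(4)) = 1/12 · (8.51914e+06 − 6144.00) = 709416.
Partial sum through k=1: 7.13977e+07.
Correction k=2: B_{4}/4! · (f^{(3)}(17) − f^{(3)}(4)) = −1/720 · (589560 − 7680.00) = -808.167.
Partial sum through k=2: 7.13969e+07.
Correction k=3: B_{6}/6! · (f^{(5)}(17) − f^{(5)}(4)) = 1/30240 · (12240.0 − 2880.00) = 0.309524.

S_3 ≈ 7.13969e+07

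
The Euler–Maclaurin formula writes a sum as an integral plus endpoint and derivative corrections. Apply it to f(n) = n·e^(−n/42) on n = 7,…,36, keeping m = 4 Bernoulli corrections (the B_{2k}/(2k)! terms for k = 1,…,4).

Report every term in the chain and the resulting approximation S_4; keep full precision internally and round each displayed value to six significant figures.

∫_7^36 x·e^(−x/42) dx evaluates to 351.814.
Endpoint term: (f(7) + f(36))/2 = (5.92537 + 15.2774)/2 = 10.6014.
So far: 362.415.
Order-1 term: 1/12 · (0.0606247 − 0.705401) = -0.0537314.
Partial sum through k=1: 362.362.
Order-2 term: −1/720 · (0.000515516 − 0.00135962) = 1.17236e-06.
Partial sum through k=2: 362.362.
Order-3 term: 1/30240 · (5.65003e-07 − 1.31482e-06) = -2.47956e-11.
Partial sum through k=3: 362.362.
Order-4 term: −1/1209600 · (4.74922e-10 − 1.05379e-09) = 4.78562e-16.

S_4 ≈ 362.362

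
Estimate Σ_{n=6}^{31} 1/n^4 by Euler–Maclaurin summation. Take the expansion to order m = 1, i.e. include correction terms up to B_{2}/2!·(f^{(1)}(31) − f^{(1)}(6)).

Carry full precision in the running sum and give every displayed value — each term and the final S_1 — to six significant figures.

The integral term ∫_6^31 1/x^4 dx = 0.00153202.
Endpoint term: (f(6) + f(31))/2 = (0.000771605 + 1.08281e-06)/2 = 0.000386344.
So far: 0.00191836.
Correction k=1: B_{2}/2! · (f^{(1)}(31) − f^{(1)}(6)) = 1/12 · (-1.39718e-07 − (-0.000514403)) = 4.28553e-05.

S_1 ≈ 0.00196122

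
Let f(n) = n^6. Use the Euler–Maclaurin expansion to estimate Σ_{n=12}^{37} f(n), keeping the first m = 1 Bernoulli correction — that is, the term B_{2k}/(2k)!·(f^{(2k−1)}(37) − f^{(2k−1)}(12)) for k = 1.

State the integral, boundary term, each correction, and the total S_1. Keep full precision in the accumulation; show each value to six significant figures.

The integral term ∫_12^37 x^6 dx = 1.35566e+10.
Boundary: ½(f(12) + f(37)) = ½(2.98598e+06 + 2.56573e+09) = 1.28436e+09.
Integral + boundary = 1.48409e+10.
Correction k=1: B_{2}/2! · (f^{(1)}(37) − f^{(1)}(12)) = 1/12 · (4.16064e+08 − 1.49299e+06) = 3.45476e+07.

S_1 ≈ 1.48755e+10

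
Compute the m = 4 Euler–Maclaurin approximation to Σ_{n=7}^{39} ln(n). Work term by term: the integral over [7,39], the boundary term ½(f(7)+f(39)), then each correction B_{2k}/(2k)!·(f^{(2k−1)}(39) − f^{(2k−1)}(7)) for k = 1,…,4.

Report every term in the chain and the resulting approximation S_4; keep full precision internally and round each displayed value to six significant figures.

S_4 ≈ 100.053

The integral term ∫_7^39 ln(x) dx = 97.2575.
Endpoint term: (f(7) + f(39))/2 = (1.94591 + 3.66356)/2 = 2.80474.
Running total after boundary: 100.062.
Order-1 term: 1/12 · (0.0256410 − 0.142857) = -0.00976801.
Partial sum through k=1: 100.053.
Order-2 term: −1/720 · (3.37160e-05 − 0.00583090) = 8.05165e-06.
Partial sum through k=2: 100.053.
Order-3 term: 1/30240 · (2.66004e-07 − 0.00142798) = -4.72126e-08.
Partial sum through k=3: 100.053.
Order-4 term: −1/1209600 · (5.24663e-09 − 0.000874271) = 7.22773e-10.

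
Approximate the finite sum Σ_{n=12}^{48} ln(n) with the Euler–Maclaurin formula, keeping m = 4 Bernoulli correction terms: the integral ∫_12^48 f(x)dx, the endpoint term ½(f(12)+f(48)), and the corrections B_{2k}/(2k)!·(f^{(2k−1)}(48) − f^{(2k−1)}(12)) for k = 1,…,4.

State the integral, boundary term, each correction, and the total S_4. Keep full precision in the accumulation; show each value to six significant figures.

Integral: ∫_12^48 ln(x) dx = 119.999.
½[f(12) + f(48)] = ½[2.48491 + 3.87120] = 3.17805.
Integral + boundary = 123.177.
Correction k=1: B_{2}/2! · (f^{(1)}(48) − f^{(1)}(12)) = 1/12 · (0.0208333 − 0.0833333) = -0.00520833.
Running total after k=1: 123.172.
Correction k=2: B_{4}/4! · (f^{(3)}(48) − f^{(3)}(12)) = −1/720 · (1.80845e-05 − 0.00115741) = 1.58239e-06.
Running total after k=2: 123.172.
Correction k=3: B_{6}/6! · (f^{(5)}(48) − f^{(5)}(12)) = 1/30240 · (9.41901e-08 − 9.64506e-05) = -3.18639e-09.
Running total after k=3: 123.172.
Correction k=4: B_{8}/8! · (f^{(7)}(48) − f^{(7)}(12)) = −1/1209600 · (1.22643e-09 − 2.00939e-05) = 1.66110e-11.

S_4 ≈ 123.172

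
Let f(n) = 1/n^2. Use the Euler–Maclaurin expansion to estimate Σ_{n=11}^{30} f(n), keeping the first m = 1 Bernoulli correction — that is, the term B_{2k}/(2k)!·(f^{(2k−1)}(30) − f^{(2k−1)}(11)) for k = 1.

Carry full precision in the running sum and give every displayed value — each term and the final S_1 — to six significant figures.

S_1 ≈ 0.0623826

The integral term ∫_11^30 1/x^2 dx = 0.0575758.
½[f(11) + f(30)] = ½[0.00826446 + 0.00111111] = 0.00468779.
Running total after boundary: 0.0622635.
Correction k=1: B_{2}/2! · (f^{(1)}(30) − f^{(1)}(11)) = 1/12 · (-7.40741e-05 − (-0.00150263)) = 0.000119046.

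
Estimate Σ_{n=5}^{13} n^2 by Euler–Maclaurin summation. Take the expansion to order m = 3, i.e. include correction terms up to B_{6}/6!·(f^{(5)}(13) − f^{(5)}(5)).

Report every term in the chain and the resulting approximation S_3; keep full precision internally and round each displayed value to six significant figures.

The integral term ∫_5^13 x^2 dx = 690.667.
½[f(5) + f(13)] = ½[25.0000 + 169.000] = 97.0000.
So far: 787.667.
k=1: B_{2}/(2)! × [f^{(1)}(13) − f^{(1)}(5)] = 1/12 × (26.0000 − 10.0000) = 1.33333.
After k=1: 789.000.
k=2: B_{4}/(4)! × [f^{(3)}(13) − f^{(3)}(5)] = −1/720 × (0.00000 − 0.00000) = 0.00000.
After k=2: 789.000.
k=3: B_{6}/(6)! × [f^{(5)}(13) − f^{(5)}(5)] = 1/30240 × (0.00000 − 0.00000) = 0.00000.

S_3 ≈ 789.000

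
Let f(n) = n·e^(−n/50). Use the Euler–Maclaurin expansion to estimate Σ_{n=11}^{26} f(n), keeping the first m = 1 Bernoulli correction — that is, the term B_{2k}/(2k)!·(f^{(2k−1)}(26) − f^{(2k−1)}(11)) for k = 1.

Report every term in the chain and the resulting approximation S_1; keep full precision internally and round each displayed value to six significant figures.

S_1 ≈ 200.618

∫_11^26 x·e^(−x/50) dx evaluates to 188.504.
½[f(11) + f(26)] = ½[8.82771 + 15.4575] = 12.1426.
Integral + boundary = 200.647.
Correction k=1: B_{2}/2! · (f^{(1)}(26) − f^{(1)}(11)) = 1/12 · (0.285370 − 0.625965) = -0.0283829.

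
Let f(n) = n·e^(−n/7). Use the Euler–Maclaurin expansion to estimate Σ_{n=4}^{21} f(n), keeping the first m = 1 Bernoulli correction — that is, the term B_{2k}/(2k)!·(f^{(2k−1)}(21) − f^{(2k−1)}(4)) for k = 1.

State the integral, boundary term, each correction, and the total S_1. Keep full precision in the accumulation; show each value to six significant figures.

S_1 ≈ 35.3488

The integral term ∫_4^21 x·e^(−x/7) dx = 33.7250.
Endpoint term: (f(4) + f(21))/2 = (2.25887 + 1.04553)/2 = 1.65220.
Integral + boundary = 35.3772.
Order-1 term: 1/12 · (-0.0995741 − 0.242022) = -0.0284663.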